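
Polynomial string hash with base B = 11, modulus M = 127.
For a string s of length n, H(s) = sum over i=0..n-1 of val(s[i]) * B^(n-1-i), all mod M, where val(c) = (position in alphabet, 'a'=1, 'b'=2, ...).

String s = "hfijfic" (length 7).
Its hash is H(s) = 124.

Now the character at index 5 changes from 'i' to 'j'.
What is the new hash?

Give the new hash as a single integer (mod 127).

Answer: 8

Derivation:
val('i') = 9, val('j') = 10
Position k = 5, exponent = n-1-k = 1
B^1 mod M = 11^1 mod 127 = 11
Delta = (10 - 9) * 11 mod 127 = 11
New hash = (124 + 11) mod 127 = 8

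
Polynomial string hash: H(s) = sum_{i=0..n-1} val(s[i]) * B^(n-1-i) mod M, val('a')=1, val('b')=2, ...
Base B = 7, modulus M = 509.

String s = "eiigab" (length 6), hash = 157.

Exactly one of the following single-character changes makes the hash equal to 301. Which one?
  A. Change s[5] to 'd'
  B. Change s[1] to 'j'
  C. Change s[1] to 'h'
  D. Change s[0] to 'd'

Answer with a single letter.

Answer: C

Derivation:
Option A: s[5]='b'->'d', delta=(4-2)*7^0 mod 509 = 2, hash=157+2 mod 509 = 159
Option B: s[1]='i'->'j', delta=(10-9)*7^4 mod 509 = 365, hash=157+365 mod 509 = 13
Option C: s[1]='i'->'h', delta=(8-9)*7^4 mod 509 = 144, hash=157+144 mod 509 = 301 <-- target
Option D: s[0]='e'->'d', delta=(4-5)*7^5 mod 509 = 499, hash=157+499 mod 509 = 147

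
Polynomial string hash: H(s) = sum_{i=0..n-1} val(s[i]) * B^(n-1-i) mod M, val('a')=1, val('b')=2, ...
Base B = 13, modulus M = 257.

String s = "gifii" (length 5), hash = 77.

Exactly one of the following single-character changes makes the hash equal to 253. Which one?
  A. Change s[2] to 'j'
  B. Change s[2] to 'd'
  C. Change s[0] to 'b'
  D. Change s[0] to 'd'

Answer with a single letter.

Answer: B

Derivation:
Option A: s[2]='f'->'j', delta=(10-6)*13^2 mod 257 = 162, hash=77+162 mod 257 = 239
Option B: s[2]='f'->'d', delta=(4-6)*13^2 mod 257 = 176, hash=77+176 mod 257 = 253 <-- target
Option C: s[0]='g'->'b', delta=(2-7)*13^4 mod 257 = 87, hash=77+87 mod 257 = 164
Option D: s[0]='g'->'d', delta=(4-7)*13^4 mod 257 = 155, hash=77+155 mod 257 = 232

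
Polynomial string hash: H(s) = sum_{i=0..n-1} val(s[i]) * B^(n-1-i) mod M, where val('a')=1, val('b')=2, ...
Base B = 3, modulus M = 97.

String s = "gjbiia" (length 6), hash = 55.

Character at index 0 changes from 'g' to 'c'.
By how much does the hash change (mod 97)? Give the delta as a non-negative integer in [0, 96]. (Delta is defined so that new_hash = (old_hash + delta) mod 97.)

Delta formula: (val(new) - val(old)) * B^(n-1-k) mod M
  val('c') - val('g') = 3 - 7 = -4
  B^(n-1-k) = 3^5 mod 97 = 49
  Delta = -4 * 49 mod 97 = 95

Answer: 95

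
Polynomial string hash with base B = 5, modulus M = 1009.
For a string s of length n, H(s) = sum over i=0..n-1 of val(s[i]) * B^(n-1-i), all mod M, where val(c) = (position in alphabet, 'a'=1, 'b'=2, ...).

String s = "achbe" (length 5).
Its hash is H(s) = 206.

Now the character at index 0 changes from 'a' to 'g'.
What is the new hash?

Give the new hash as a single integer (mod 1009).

Answer: 929

Derivation:
val('a') = 1, val('g') = 7
Position k = 0, exponent = n-1-k = 4
B^4 mod M = 5^4 mod 1009 = 625
Delta = (7 - 1) * 625 mod 1009 = 723
New hash = (206 + 723) mod 1009 = 929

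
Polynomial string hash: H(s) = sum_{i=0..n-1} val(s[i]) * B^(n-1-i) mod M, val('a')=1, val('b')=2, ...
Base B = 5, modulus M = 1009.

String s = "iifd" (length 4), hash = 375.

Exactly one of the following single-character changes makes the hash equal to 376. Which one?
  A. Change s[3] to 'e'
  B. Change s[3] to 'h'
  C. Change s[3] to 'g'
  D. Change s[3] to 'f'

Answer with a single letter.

Answer: A

Derivation:
Option A: s[3]='d'->'e', delta=(5-4)*5^0 mod 1009 = 1, hash=375+1 mod 1009 = 376 <-- target
Option B: s[3]='d'->'h', delta=(8-4)*5^0 mod 1009 = 4, hash=375+4 mod 1009 = 379
Option C: s[3]='d'->'g', delta=(7-4)*5^0 mod 1009 = 3, hash=375+3 mod 1009 = 378
Option D: s[3]='d'->'f', delta=(6-4)*5^0 mod 1009 = 2, hash=375+2 mod 1009 = 377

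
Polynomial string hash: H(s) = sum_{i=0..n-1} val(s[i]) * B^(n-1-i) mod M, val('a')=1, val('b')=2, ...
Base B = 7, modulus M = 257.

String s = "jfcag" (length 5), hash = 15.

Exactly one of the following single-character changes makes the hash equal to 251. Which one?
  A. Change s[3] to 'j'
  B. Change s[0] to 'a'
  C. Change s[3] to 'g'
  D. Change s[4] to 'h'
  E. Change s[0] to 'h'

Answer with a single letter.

Option A: s[3]='a'->'j', delta=(10-1)*7^1 mod 257 = 63, hash=15+63 mod 257 = 78
Option B: s[0]='j'->'a', delta=(1-10)*7^4 mod 257 = 236, hash=15+236 mod 257 = 251 <-- target
Option C: s[3]='a'->'g', delta=(7-1)*7^1 mod 257 = 42, hash=15+42 mod 257 = 57
Option D: s[4]='g'->'h', delta=(8-7)*7^0 mod 257 = 1, hash=15+1 mod 257 = 16
Option E: s[0]='j'->'h', delta=(8-10)*7^4 mod 257 = 81, hash=15+81 mod 257 = 96

Answer: B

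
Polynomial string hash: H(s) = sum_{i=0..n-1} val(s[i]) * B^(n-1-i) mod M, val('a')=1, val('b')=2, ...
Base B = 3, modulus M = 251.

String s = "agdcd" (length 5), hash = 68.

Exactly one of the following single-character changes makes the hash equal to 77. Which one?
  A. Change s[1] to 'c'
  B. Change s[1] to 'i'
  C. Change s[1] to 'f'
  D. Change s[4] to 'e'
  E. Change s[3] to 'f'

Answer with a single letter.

Option A: s[1]='g'->'c', delta=(3-7)*3^3 mod 251 = 143, hash=68+143 mod 251 = 211
Option B: s[1]='g'->'i', delta=(9-7)*3^3 mod 251 = 54, hash=68+54 mod 251 = 122
Option C: s[1]='g'->'f', delta=(6-7)*3^3 mod 251 = 224, hash=68+224 mod 251 = 41
Option D: s[4]='d'->'e', delta=(5-4)*3^0 mod 251 = 1, hash=68+1 mod 251 = 69
Option E: s[3]='c'->'f', delta=(6-3)*3^1 mod 251 = 9, hash=68+9 mod 251 = 77 <-- target

Answer: E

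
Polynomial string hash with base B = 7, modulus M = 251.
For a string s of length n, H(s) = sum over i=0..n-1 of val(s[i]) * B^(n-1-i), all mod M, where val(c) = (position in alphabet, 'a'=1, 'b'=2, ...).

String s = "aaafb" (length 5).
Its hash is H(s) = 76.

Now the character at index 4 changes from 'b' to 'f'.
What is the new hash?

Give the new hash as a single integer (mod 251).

Answer: 80

Derivation:
val('b') = 2, val('f') = 6
Position k = 4, exponent = n-1-k = 0
B^0 mod M = 7^0 mod 251 = 1
Delta = (6 - 2) * 1 mod 251 = 4
New hash = (76 + 4) mod 251 = 80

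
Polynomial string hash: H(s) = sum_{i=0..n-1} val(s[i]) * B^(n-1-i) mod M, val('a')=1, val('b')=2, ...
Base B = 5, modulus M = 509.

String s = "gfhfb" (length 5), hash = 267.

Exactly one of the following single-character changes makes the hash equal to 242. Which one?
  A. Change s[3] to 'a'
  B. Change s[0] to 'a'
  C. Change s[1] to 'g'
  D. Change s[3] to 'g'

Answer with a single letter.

Option A: s[3]='f'->'a', delta=(1-6)*5^1 mod 509 = 484, hash=267+484 mod 509 = 242 <-- target
Option B: s[0]='g'->'a', delta=(1-7)*5^4 mod 509 = 322, hash=267+322 mod 509 = 80
Option C: s[1]='f'->'g', delta=(7-6)*5^3 mod 509 = 125, hash=267+125 mod 509 = 392
Option D: s[3]='f'->'g', delta=(7-6)*5^1 mod 509 = 5, hash=267+5 mod 509 = 272

Answer: A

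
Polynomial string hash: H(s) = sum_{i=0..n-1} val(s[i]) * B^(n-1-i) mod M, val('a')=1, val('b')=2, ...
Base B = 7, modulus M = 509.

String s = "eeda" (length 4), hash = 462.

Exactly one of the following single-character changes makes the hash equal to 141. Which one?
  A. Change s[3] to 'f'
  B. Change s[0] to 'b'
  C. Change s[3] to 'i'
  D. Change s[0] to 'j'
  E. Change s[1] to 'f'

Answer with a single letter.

Option A: s[3]='a'->'f', delta=(6-1)*7^0 mod 509 = 5, hash=462+5 mod 509 = 467
Option B: s[0]='e'->'b', delta=(2-5)*7^3 mod 509 = 498, hash=462+498 mod 509 = 451
Option C: s[3]='a'->'i', delta=(9-1)*7^0 mod 509 = 8, hash=462+8 mod 509 = 470
Option D: s[0]='e'->'j', delta=(10-5)*7^3 mod 509 = 188, hash=462+188 mod 509 = 141 <-- target
Option E: s[1]='e'->'f', delta=(6-5)*7^2 mod 509 = 49, hash=462+49 mod 509 = 2

Answer: D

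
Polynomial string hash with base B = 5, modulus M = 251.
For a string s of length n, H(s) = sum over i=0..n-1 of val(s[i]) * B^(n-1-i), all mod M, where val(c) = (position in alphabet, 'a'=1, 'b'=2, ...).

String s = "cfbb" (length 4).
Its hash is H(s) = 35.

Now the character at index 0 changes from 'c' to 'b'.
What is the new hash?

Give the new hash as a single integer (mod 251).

Answer: 161

Derivation:
val('c') = 3, val('b') = 2
Position k = 0, exponent = n-1-k = 3
B^3 mod M = 5^3 mod 251 = 125
Delta = (2 - 3) * 125 mod 251 = 126
New hash = (35 + 126) mod 251 = 161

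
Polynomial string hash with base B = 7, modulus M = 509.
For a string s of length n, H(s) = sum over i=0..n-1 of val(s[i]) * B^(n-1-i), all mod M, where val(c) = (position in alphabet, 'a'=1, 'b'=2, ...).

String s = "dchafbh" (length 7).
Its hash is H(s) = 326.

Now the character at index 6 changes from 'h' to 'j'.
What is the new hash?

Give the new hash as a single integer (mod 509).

Answer: 328

Derivation:
val('h') = 8, val('j') = 10
Position k = 6, exponent = n-1-k = 0
B^0 mod M = 7^0 mod 509 = 1
Delta = (10 - 8) * 1 mod 509 = 2
New hash = (326 + 2) mod 509 = 328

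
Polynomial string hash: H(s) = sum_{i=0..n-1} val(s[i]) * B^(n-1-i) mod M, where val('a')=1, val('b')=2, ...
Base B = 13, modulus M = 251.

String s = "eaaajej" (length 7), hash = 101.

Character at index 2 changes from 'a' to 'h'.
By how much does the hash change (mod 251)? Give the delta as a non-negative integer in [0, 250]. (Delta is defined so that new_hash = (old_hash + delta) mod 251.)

Delta formula: (val(new) - val(old)) * B^(n-1-k) mod M
  val('h') - val('a') = 8 - 1 = 7
  B^(n-1-k) = 13^4 mod 251 = 198
  Delta = 7 * 198 mod 251 = 131

Answer: 131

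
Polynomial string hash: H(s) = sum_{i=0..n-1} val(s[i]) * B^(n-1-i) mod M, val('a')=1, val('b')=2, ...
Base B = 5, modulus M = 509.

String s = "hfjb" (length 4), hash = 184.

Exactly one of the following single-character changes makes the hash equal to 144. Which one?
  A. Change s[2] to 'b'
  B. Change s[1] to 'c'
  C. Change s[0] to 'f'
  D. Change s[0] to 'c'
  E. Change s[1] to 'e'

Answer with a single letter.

Answer: A

Derivation:
Option A: s[2]='j'->'b', delta=(2-10)*5^1 mod 509 = 469, hash=184+469 mod 509 = 144 <-- target
Option B: s[1]='f'->'c', delta=(3-6)*5^2 mod 509 = 434, hash=184+434 mod 509 = 109
Option C: s[0]='h'->'f', delta=(6-8)*5^3 mod 509 = 259, hash=184+259 mod 509 = 443
Option D: s[0]='h'->'c', delta=(3-8)*5^3 mod 509 = 393, hash=184+393 mod 509 = 68
Option E: s[1]='f'->'e', delta=(5-6)*5^2 mod 509 = 484, hash=184+484 mod 509 = 159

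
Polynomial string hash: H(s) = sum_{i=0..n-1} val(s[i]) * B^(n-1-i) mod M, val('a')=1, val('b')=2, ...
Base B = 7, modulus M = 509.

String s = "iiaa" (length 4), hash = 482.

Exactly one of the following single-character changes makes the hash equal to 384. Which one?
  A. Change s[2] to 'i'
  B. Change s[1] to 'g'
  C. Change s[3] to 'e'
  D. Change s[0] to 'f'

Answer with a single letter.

Option A: s[2]='a'->'i', delta=(9-1)*7^1 mod 509 = 56, hash=482+56 mod 509 = 29
Option B: s[1]='i'->'g', delta=(7-9)*7^2 mod 509 = 411, hash=482+411 mod 509 = 384 <-- target
Option C: s[3]='a'->'e', delta=(5-1)*7^0 mod 509 = 4, hash=482+4 mod 509 = 486
Option D: s[0]='i'->'f', delta=(6-9)*7^3 mod 509 = 498, hash=482+498 mod 509 = 471

Answer: B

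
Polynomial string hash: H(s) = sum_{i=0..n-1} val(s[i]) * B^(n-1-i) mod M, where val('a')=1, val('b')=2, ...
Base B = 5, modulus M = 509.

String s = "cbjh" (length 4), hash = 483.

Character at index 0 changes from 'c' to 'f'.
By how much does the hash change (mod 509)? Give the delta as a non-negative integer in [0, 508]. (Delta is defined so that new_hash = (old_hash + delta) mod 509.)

Delta formula: (val(new) - val(old)) * B^(n-1-k) mod M
  val('f') - val('c') = 6 - 3 = 3
  B^(n-1-k) = 5^3 mod 509 = 125
  Delta = 3 * 125 mod 509 = 375

Answer: 375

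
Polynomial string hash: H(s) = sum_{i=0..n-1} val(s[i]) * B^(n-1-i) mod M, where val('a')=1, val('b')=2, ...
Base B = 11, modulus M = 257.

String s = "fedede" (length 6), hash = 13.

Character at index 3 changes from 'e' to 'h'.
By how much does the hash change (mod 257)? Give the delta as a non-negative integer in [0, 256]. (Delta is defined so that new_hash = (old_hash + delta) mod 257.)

Delta formula: (val(new) - val(old)) * B^(n-1-k) mod M
  val('h') - val('e') = 8 - 5 = 3
  B^(n-1-k) = 11^2 mod 257 = 121
  Delta = 3 * 121 mod 257 = 106

Answer: 106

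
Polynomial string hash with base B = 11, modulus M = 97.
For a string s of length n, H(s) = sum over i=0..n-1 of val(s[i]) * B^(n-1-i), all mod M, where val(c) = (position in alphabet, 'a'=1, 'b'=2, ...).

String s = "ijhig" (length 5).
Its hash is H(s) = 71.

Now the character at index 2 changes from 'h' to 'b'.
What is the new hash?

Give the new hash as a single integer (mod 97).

Answer: 24

Derivation:
val('h') = 8, val('b') = 2
Position k = 2, exponent = n-1-k = 2
B^2 mod M = 11^2 mod 97 = 24
Delta = (2 - 8) * 24 mod 97 = 50
New hash = (71 + 50) mod 97 = 24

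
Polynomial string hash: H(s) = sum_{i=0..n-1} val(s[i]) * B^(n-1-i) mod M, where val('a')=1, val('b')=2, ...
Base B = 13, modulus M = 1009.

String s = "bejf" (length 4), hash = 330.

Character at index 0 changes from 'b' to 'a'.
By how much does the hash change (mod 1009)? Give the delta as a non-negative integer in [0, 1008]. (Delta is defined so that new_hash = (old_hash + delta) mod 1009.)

Answer: 830

Derivation:
Delta formula: (val(new) - val(old)) * B^(n-1-k) mod M
  val('a') - val('b') = 1 - 2 = -1
  B^(n-1-k) = 13^3 mod 1009 = 179
  Delta = -1 * 179 mod 1009 = 830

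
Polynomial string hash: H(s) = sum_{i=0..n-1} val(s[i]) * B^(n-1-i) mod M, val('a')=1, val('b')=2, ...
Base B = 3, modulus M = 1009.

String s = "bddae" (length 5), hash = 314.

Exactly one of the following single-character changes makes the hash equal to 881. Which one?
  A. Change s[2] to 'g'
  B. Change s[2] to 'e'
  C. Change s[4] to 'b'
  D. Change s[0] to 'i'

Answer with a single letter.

Answer: D

Derivation:
Option A: s[2]='d'->'g', delta=(7-4)*3^2 mod 1009 = 27, hash=314+27 mod 1009 = 341
Option B: s[2]='d'->'e', delta=(5-4)*3^2 mod 1009 = 9, hash=314+9 mod 1009 = 323
Option C: s[4]='e'->'b', delta=(2-5)*3^0 mod 1009 = 1006, hash=314+1006 mod 1009 = 311
Option D: s[0]='b'->'i', delta=(9-2)*3^4 mod 1009 = 567, hash=314+567 mod 1009 = 881 <-- target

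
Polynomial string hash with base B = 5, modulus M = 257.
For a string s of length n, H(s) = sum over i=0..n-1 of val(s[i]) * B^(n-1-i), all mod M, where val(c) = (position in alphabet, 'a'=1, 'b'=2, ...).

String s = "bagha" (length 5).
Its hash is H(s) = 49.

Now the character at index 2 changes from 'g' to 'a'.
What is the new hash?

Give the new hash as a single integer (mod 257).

val('g') = 7, val('a') = 1
Position k = 2, exponent = n-1-k = 2
B^2 mod M = 5^2 mod 257 = 25
Delta = (1 - 7) * 25 mod 257 = 107
New hash = (49 + 107) mod 257 = 156

Answer: 156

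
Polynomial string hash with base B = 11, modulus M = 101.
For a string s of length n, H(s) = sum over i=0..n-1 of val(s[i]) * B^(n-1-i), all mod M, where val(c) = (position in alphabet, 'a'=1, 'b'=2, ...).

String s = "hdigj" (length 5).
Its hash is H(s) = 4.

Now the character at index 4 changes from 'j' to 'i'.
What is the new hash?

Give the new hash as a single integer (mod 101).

Answer: 3

Derivation:
val('j') = 10, val('i') = 9
Position k = 4, exponent = n-1-k = 0
B^0 mod M = 11^0 mod 101 = 1
Delta = (9 - 10) * 1 mod 101 = 100
New hash = (4 + 100) mod 101 = 3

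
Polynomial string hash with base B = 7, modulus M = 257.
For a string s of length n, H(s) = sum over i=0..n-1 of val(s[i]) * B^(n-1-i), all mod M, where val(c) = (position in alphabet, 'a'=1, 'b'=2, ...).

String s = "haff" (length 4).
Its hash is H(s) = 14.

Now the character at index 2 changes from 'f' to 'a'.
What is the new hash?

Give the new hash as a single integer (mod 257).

Answer: 236

Derivation:
val('f') = 6, val('a') = 1
Position k = 2, exponent = n-1-k = 1
B^1 mod M = 7^1 mod 257 = 7
Delta = (1 - 6) * 7 mod 257 = 222
New hash = (14 + 222) mod 257 = 236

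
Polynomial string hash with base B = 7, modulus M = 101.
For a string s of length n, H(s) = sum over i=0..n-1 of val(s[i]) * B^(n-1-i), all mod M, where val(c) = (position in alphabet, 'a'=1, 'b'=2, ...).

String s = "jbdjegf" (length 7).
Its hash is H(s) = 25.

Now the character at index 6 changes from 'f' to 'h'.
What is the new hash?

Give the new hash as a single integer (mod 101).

val('f') = 6, val('h') = 8
Position k = 6, exponent = n-1-k = 0
B^0 mod M = 7^0 mod 101 = 1
Delta = (8 - 6) * 1 mod 101 = 2
New hash = (25 + 2) mod 101 = 27

Answer: 27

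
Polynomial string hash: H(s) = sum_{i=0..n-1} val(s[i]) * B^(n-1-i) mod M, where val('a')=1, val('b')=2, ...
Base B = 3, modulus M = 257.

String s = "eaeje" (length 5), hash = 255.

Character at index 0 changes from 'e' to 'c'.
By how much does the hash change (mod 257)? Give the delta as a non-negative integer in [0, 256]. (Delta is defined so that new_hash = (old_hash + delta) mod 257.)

Delta formula: (val(new) - val(old)) * B^(n-1-k) mod M
  val('c') - val('e') = 3 - 5 = -2
  B^(n-1-k) = 3^4 mod 257 = 81
  Delta = -2 * 81 mod 257 = 95

Answer: 95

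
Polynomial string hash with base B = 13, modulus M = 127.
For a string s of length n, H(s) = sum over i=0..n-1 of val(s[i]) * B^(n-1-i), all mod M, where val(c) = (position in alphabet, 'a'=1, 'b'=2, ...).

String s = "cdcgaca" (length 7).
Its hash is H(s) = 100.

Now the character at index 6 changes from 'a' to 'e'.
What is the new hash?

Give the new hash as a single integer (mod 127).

val('a') = 1, val('e') = 5
Position k = 6, exponent = n-1-k = 0
B^0 mod M = 13^0 mod 127 = 1
Delta = (5 - 1) * 1 mod 127 = 4
New hash = (100 + 4) mod 127 = 104

Answer: 104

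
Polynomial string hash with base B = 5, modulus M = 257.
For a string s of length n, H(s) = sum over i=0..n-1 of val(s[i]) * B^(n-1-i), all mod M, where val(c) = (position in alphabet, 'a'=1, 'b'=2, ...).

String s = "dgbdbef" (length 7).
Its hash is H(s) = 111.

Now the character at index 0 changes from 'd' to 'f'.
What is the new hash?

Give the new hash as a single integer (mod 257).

val('d') = 4, val('f') = 6
Position k = 0, exponent = n-1-k = 6
B^6 mod M = 5^6 mod 257 = 205
Delta = (6 - 4) * 205 mod 257 = 153
New hash = (111 + 153) mod 257 = 7

Answer: 7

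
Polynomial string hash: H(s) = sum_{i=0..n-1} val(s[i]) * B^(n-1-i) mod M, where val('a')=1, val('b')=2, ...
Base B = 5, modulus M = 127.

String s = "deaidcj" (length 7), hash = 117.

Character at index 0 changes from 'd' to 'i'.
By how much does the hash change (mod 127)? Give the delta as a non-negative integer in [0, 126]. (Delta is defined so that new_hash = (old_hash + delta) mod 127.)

Answer: 20

Derivation:
Delta formula: (val(new) - val(old)) * B^(n-1-k) mod M
  val('i') - val('d') = 9 - 4 = 5
  B^(n-1-k) = 5^6 mod 127 = 4
  Delta = 5 * 4 mod 127 = 20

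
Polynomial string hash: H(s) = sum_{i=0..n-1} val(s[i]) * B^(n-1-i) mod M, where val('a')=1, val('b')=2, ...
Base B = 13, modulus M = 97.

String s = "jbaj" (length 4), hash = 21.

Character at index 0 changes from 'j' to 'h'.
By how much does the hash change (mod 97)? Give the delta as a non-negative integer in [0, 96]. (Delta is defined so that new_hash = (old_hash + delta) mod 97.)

Answer: 68

Derivation:
Delta formula: (val(new) - val(old)) * B^(n-1-k) mod M
  val('h') - val('j') = 8 - 10 = -2
  B^(n-1-k) = 13^3 mod 97 = 63
  Delta = -2 * 63 mod 97 = 68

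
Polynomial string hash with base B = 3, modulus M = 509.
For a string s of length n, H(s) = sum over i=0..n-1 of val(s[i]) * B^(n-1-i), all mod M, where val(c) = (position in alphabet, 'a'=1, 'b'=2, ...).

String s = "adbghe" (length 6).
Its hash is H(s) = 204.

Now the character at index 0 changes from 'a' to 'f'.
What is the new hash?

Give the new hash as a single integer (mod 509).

Answer: 401

Derivation:
val('a') = 1, val('f') = 6
Position k = 0, exponent = n-1-k = 5
B^5 mod M = 3^5 mod 509 = 243
Delta = (6 - 1) * 243 mod 509 = 197
New hash = (204 + 197) mod 509 = 401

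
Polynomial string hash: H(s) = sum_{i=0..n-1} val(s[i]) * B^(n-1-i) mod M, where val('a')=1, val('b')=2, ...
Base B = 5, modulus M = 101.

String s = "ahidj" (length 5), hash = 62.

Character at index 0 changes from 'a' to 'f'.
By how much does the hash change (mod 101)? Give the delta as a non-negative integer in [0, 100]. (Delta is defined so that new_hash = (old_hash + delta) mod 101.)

Delta formula: (val(new) - val(old)) * B^(n-1-k) mod M
  val('f') - val('a') = 6 - 1 = 5
  B^(n-1-k) = 5^4 mod 101 = 19
  Delta = 5 * 19 mod 101 = 95

Answer: 95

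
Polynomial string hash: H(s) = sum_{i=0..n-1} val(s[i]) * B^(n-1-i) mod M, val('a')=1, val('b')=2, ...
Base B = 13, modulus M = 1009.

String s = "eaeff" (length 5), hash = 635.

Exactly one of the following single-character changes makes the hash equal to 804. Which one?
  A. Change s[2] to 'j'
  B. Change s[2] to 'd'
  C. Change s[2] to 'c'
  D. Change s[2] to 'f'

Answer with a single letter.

Option A: s[2]='e'->'j', delta=(10-5)*13^2 mod 1009 = 845, hash=635+845 mod 1009 = 471
Option B: s[2]='e'->'d', delta=(4-5)*13^2 mod 1009 = 840, hash=635+840 mod 1009 = 466
Option C: s[2]='e'->'c', delta=(3-5)*13^2 mod 1009 = 671, hash=635+671 mod 1009 = 297
Option D: s[2]='e'->'f', delta=(6-5)*13^2 mod 1009 = 169, hash=635+169 mod 1009 = 804 <-- target

Answer: D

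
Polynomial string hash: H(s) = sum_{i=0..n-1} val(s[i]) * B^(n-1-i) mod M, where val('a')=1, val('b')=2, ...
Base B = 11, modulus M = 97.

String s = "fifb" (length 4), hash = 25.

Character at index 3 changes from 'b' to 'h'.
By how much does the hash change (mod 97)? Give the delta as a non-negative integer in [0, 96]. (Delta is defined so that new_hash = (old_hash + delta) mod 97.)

Answer: 6

Derivation:
Delta formula: (val(new) - val(old)) * B^(n-1-k) mod M
  val('h') - val('b') = 8 - 2 = 6
  B^(n-1-k) = 11^0 mod 97 = 1
  Delta = 6 * 1 mod 97 = 6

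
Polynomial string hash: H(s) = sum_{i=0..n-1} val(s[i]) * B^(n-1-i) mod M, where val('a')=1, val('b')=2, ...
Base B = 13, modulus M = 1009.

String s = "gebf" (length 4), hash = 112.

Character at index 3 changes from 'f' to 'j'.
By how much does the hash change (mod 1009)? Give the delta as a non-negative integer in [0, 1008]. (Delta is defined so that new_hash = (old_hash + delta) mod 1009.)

Answer: 4

Derivation:
Delta formula: (val(new) - val(old)) * B^(n-1-k) mod M
  val('j') - val('f') = 10 - 6 = 4
  B^(n-1-k) = 13^0 mod 1009 = 1
  Delta = 4 * 1 mod 1009 = 4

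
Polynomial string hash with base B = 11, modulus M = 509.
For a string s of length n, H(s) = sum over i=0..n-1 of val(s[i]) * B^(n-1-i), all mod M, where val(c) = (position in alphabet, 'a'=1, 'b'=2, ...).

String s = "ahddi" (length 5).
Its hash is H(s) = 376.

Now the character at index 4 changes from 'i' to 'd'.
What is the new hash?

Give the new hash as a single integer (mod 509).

val('i') = 9, val('d') = 4
Position k = 4, exponent = n-1-k = 0
B^0 mod M = 11^0 mod 509 = 1
Delta = (4 - 9) * 1 mod 509 = 504
New hash = (376 + 504) mod 509 = 371

Answer: 371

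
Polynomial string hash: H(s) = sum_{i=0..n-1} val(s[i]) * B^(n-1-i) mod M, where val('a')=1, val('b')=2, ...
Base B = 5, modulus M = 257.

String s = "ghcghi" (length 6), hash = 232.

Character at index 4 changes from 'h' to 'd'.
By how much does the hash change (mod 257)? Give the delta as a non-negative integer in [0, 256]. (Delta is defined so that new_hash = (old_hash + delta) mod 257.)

Delta formula: (val(new) - val(old)) * B^(n-1-k) mod M
  val('d') - val('h') = 4 - 8 = -4
  B^(n-1-k) = 5^1 mod 257 = 5
  Delta = -4 * 5 mod 257 = 237

Answer: 237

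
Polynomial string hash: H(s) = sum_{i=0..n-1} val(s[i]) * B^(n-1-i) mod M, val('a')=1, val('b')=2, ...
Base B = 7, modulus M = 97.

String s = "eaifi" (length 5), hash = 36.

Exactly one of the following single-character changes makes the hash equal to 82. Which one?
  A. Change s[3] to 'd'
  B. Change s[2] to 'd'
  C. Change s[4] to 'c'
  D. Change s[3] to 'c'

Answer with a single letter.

Option A: s[3]='f'->'d', delta=(4-6)*7^1 mod 97 = 83, hash=36+83 mod 97 = 22
Option B: s[2]='i'->'d', delta=(4-9)*7^2 mod 97 = 46, hash=36+46 mod 97 = 82 <-- target
Option C: s[4]='i'->'c', delta=(3-9)*7^0 mod 97 = 91, hash=36+91 mod 97 = 30
Option D: s[3]='f'->'c', delta=(3-6)*7^1 mod 97 = 76, hash=36+76 mod 97 = 15

Answer: B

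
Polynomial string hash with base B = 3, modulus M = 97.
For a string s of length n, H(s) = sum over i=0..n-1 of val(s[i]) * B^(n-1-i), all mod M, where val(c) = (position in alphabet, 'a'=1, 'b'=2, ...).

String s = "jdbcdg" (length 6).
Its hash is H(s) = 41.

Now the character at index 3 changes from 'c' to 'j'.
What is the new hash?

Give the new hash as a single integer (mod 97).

Answer: 7

Derivation:
val('c') = 3, val('j') = 10
Position k = 3, exponent = n-1-k = 2
B^2 mod M = 3^2 mod 97 = 9
Delta = (10 - 3) * 9 mod 97 = 63
New hash = (41 + 63) mod 97 = 7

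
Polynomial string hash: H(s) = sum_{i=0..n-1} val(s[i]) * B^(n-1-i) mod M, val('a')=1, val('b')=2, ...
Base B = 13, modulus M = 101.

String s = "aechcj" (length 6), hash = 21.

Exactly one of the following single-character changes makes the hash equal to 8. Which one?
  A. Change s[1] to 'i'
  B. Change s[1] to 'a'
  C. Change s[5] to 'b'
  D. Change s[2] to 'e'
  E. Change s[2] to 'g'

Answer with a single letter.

Option A: s[1]='e'->'i', delta=(9-5)*13^4 mod 101 = 13, hash=21+13 mod 101 = 34
Option B: s[1]='e'->'a', delta=(1-5)*13^4 mod 101 = 88, hash=21+88 mod 101 = 8 <-- target
Option C: s[5]='j'->'b', delta=(2-10)*13^0 mod 101 = 93, hash=21+93 mod 101 = 13
Option D: s[2]='c'->'e', delta=(5-3)*13^3 mod 101 = 51, hash=21+51 mod 101 = 72
Option E: s[2]='c'->'g', delta=(7-3)*13^3 mod 101 = 1, hash=21+1 mod 101 = 22

Answer: B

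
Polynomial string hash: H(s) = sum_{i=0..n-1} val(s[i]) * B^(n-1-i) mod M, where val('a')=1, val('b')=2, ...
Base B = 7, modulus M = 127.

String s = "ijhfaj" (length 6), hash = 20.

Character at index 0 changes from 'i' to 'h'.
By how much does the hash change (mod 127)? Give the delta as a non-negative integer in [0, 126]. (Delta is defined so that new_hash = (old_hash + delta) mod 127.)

Delta formula: (val(new) - val(old)) * B^(n-1-k) mod M
  val('h') - val('i') = 8 - 9 = -1
  B^(n-1-k) = 7^5 mod 127 = 43
  Delta = -1 * 43 mod 127 = 84

Answer: 84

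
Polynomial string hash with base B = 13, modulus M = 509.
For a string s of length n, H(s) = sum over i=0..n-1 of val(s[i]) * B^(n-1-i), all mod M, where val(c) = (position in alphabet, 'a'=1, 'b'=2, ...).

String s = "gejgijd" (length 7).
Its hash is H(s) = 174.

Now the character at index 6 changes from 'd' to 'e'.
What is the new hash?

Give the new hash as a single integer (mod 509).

Answer: 175

Derivation:
val('d') = 4, val('e') = 5
Position k = 6, exponent = n-1-k = 0
B^0 mod M = 13^0 mod 509 = 1
Delta = (5 - 4) * 1 mod 509 = 1
New hash = (174 + 1) mod 509 = 175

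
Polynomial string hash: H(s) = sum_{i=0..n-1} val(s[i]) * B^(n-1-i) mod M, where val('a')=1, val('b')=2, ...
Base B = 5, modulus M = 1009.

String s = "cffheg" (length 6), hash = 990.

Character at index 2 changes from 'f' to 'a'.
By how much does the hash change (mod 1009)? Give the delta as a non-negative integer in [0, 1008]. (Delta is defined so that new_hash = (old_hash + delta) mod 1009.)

Delta formula: (val(new) - val(old)) * B^(n-1-k) mod M
  val('a') - val('f') = 1 - 6 = -5
  B^(n-1-k) = 5^3 mod 1009 = 125
  Delta = -5 * 125 mod 1009 = 384

Answer: 384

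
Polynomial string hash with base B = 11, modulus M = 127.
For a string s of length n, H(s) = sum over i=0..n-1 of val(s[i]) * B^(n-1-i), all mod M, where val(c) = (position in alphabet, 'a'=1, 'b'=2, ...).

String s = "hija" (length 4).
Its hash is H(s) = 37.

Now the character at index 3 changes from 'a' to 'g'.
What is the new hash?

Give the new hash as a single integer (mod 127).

val('a') = 1, val('g') = 7
Position k = 3, exponent = n-1-k = 0
B^0 mod M = 11^0 mod 127 = 1
Delta = (7 - 1) * 1 mod 127 = 6
New hash = (37 + 6) mod 127 = 43

Answer: 43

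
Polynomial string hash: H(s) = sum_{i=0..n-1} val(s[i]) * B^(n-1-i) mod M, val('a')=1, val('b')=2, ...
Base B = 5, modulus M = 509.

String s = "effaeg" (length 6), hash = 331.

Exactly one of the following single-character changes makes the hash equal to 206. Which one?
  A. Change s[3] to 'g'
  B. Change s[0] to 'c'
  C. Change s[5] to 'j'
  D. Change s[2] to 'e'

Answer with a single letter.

Option A: s[3]='a'->'g', delta=(7-1)*5^2 mod 509 = 150, hash=331+150 mod 509 = 481
Option B: s[0]='e'->'c', delta=(3-5)*5^5 mod 509 = 367, hash=331+367 mod 509 = 189
Option C: s[5]='g'->'j', delta=(10-7)*5^0 mod 509 = 3, hash=331+3 mod 509 = 334
Option D: s[2]='f'->'e', delta=(5-6)*5^3 mod 509 = 384, hash=331+384 mod 509 = 206 <-- target

Answer: D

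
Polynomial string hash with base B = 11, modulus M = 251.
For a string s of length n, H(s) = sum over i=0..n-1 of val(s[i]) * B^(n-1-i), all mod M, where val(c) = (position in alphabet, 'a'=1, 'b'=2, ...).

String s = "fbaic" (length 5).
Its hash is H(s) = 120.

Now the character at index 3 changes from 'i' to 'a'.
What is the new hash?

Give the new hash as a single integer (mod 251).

val('i') = 9, val('a') = 1
Position k = 3, exponent = n-1-k = 1
B^1 mod M = 11^1 mod 251 = 11
Delta = (1 - 9) * 11 mod 251 = 163
New hash = (120 + 163) mod 251 = 32

Answer: 32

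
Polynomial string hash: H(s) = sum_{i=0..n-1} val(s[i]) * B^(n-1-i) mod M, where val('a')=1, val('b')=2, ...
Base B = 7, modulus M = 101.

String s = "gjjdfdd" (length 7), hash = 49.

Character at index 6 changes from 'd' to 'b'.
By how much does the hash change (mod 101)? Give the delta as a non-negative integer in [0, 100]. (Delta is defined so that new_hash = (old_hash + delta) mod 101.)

Answer: 99

Derivation:
Delta formula: (val(new) - val(old)) * B^(n-1-k) mod M
  val('b') - val('d') = 2 - 4 = -2
  B^(n-1-k) = 7^0 mod 101 = 1
  Delta = -2 * 1 mod 101 = 99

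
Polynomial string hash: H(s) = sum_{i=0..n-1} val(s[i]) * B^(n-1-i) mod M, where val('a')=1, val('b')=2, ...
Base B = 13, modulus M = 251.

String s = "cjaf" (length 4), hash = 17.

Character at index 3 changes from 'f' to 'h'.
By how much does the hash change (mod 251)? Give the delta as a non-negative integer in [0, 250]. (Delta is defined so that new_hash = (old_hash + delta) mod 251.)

Delta formula: (val(new) - val(old)) * B^(n-1-k) mod M
  val('h') - val('f') = 8 - 6 = 2
  B^(n-1-k) = 13^0 mod 251 = 1
  Delta = 2 * 1 mod 251 = 2

Answer: 2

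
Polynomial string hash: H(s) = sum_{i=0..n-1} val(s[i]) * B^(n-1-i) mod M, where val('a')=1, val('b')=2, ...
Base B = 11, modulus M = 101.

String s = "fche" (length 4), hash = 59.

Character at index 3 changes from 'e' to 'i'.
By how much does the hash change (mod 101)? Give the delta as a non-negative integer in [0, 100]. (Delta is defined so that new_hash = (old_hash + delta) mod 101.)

Answer: 4

Derivation:
Delta formula: (val(new) - val(old)) * B^(n-1-k) mod M
  val('i') - val('e') = 9 - 5 = 4
  B^(n-1-k) = 11^0 mod 101 = 1
  Delta = 4 * 1 mod 101 = 4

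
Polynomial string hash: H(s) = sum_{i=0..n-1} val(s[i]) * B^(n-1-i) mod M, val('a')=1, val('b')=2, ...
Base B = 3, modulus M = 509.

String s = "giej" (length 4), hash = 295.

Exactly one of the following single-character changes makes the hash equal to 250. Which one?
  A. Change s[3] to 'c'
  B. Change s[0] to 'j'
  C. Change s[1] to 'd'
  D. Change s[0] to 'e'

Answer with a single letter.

Option A: s[3]='j'->'c', delta=(3-10)*3^0 mod 509 = 502, hash=295+502 mod 509 = 288
Option B: s[0]='g'->'j', delta=(10-7)*3^3 mod 509 = 81, hash=295+81 mod 509 = 376
Option C: s[1]='i'->'d', delta=(4-9)*3^2 mod 509 = 464, hash=295+464 mod 509 = 250 <-- target
Option D: s[0]='g'->'e', delta=(5-7)*3^3 mod 509 = 455, hash=295+455 mod 509 = 241

Answer: C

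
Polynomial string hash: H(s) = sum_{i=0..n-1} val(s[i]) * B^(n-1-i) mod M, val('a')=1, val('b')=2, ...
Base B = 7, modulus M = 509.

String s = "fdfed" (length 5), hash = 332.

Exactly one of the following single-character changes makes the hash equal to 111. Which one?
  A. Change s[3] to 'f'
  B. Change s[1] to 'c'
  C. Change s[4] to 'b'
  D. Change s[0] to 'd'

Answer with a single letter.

Answer: D

Derivation:
Option A: s[3]='e'->'f', delta=(6-5)*7^1 mod 509 = 7, hash=332+7 mod 509 = 339
Option B: s[1]='d'->'c', delta=(3-4)*7^3 mod 509 = 166, hash=332+166 mod 509 = 498
Option C: s[4]='d'->'b', delta=(2-4)*7^0 mod 509 = 507, hash=332+507 mod 509 = 330
Option D: s[0]='f'->'d', delta=(4-6)*7^4 mod 509 = 288, hash=332+288 mod 509 = 111 <-- target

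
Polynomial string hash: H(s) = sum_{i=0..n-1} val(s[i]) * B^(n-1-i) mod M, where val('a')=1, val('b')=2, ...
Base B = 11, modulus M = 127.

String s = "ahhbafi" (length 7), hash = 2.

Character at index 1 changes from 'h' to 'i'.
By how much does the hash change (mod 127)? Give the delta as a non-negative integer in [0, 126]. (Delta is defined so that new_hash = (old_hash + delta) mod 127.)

Answer: 15

Derivation:
Delta formula: (val(new) - val(old)) * B^(n-1-k) mod M
  val('i') - val('h') = 9 - 8 = 1
  B^(n-1-k) = 11^5 mod 127 = 15
  Delta = 1 * 15 mod 127 = 15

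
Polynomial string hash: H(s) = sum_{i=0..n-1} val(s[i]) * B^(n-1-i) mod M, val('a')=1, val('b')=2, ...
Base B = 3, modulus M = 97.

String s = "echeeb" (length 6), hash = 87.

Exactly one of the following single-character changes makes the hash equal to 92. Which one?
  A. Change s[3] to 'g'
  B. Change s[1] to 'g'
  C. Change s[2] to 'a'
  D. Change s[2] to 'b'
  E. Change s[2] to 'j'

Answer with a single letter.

Option A: s[3]='e'->'g', delta=(7-5)*3^2 mod 97 = 18, hash=87+18 mod 97 = 8
Option B: s[1]='c'->'g', delta=(7-3)*3^4 mod 97 = 33, hash=87+33 mod 97 = 23
Option C: s[2]='h'->'a', delta=(1-8)*3^3 mod 97 = 5, hash=87+5 mod 97 = 92 <-- target
Option D: s[2]='h'->'b', delta=(2-8)*3^3 mod 97 = 32, hash=87+32 mod 97 = 22
Option E: s[2]='h'->'j', delta=(10-8)*3^3 mod 97 = 54, hash=87+54 mod 97 = 44

Answer: C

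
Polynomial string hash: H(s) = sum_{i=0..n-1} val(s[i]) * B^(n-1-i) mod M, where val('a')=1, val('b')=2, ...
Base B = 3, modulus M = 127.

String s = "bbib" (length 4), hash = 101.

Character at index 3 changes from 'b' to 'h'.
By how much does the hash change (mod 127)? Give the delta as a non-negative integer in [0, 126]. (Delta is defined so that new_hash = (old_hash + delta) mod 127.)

Delta formula: (val(new) - val(old)) * B^(n-1-k) mod M
  val('h') - val('b') = 8 - 2 = 6
  B^(n-1-k) = 3^0 mod 127 = 1
  Delta = 6 * 1 mod 127 = 6

Answer: 6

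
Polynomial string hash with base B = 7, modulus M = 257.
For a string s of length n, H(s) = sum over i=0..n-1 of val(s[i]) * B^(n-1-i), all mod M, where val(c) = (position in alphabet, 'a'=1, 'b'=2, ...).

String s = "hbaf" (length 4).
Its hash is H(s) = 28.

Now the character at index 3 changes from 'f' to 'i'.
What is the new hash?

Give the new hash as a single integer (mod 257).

val('f') = 6, val('i') = 9
Position k = 3, exponent = n-1-k = 0
B^0 mod M = 7^0 mod 257 = 1
Delta = (9 - 6) * 1 mod 257 = 3
New hash = (28 + 3) mod 257 = 31

Answer: 31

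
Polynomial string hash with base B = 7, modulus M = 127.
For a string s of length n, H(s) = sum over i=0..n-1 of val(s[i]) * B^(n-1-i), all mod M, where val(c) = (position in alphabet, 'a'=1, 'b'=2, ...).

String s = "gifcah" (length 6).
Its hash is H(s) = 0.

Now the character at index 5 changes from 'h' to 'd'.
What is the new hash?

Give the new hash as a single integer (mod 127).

val('h') = 8, val('d') = 4
Position k = 5, exponent = n-1-k = 0
B^0 mod M = 7^0 mod 127 = 1
Delta = (4 - 8) * 1 mod 127 = 123
New hash = (0 + 123) mod 127 = 123

Answer: 123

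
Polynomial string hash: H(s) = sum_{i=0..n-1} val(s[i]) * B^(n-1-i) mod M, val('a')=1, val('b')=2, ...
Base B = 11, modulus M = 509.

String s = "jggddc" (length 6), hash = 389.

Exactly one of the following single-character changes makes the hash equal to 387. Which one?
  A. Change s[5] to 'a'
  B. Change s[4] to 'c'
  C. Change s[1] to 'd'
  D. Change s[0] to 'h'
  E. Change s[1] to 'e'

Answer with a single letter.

Answer: A

Derivation:
Option A: s[5]='c'->'a', delta=(1-3)*11^0 mod 509 = 507, hash=389+507 mod 509 = 387 <-- target
Option B: s[4]='d'->'c', delta=(3-4)*11^1 mod 509 = 498, hash=389+498 mod 509 = 378
Option C: s[1]='g'->'d', delta=(4-7)*11^4 mod 509 = 360, hash=389+360 mod 509 = 240
Option D: s[0]='j'->'h', delta=(8-10)*11^5 mod 509 = 95, hash=389+95 mod 509 = 484
Option E: s[1]='g'->'e', delta=(5-7)*11^4 mod 509 = 240, hash=389+240 mod 509 = 120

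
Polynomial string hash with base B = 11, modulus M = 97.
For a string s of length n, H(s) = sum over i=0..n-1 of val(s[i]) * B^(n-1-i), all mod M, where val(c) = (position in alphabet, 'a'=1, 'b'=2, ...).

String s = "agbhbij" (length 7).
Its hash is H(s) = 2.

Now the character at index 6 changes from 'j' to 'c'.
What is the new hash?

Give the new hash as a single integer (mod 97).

val('j') = 10, val('c') = 3
Position k = 6, exponent = n-1-k = 0
B^0 mod M = 11^0 mod 97 = 1
Delta = (3 - 10) * 1 mod 97 = 90
New hash = (2 + 90) mod 97 = 92

Answer: 92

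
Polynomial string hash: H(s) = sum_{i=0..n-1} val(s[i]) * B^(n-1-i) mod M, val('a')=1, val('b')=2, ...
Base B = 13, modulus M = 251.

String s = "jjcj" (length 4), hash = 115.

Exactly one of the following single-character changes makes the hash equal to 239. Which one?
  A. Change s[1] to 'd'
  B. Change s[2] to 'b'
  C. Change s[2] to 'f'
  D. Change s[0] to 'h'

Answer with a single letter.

Answer: D

Derivation:
Option A: s[1]='j'->'d', delta=(4-10)*13^2 mod 251 = 241, hash=115+241 mod 251 = 105
Option B: s[2]='c'->'b', delta=(2-3)*13^1 mod 251 = 238, hash=115+238 mod 251 = 102
Option C: s[2]='c'->'f', delta=(6-3)*13^1 mod 251 = 39, hash=115+39 mod 251 = 154
Option D: s[0]='j'->'h', delta=(8-10)*13^3 mod 251 = 124, hash=115+124 mod 251 = 239 <-- target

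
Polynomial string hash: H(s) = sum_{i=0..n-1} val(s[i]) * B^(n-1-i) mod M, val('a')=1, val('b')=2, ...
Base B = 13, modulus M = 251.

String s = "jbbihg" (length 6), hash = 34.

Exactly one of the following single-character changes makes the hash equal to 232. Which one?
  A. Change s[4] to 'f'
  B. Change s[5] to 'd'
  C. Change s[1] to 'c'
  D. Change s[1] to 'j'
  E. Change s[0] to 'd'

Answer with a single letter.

Answer: C

Derivation:
Option A: s[4]='h'->'f', delta=(6-8)*13^1 mod 251 = 225, hash=34+225 mod 251 = 8
Option B: s[5]='g'->'d', delta=(4-7)*13^0 mod 251 = 248, hash=34+248 mod 251 = 31
Option C: s[1]='b'->'c', delta=(3-2)*13^4 mod 251 = 198, hash=34+198 mod 251 = 232 <-- target
Option D: s[1]='b'->'j', delta=(10-2)*13^4 mod 251 = 78, hash=34+78 mod 251 = 112
Option E: s[0]='j'->'d', delta=(4-10)*13^5 mod 251 = 118, hash=34+118 mod 251 = 152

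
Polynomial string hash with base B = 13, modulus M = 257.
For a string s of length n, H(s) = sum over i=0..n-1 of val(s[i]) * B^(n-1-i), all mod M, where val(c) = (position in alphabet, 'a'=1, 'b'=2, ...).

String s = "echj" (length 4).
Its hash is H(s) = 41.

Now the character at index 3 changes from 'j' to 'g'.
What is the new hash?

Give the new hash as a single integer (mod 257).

Answer: 38

Derivation:
val('j') = 10, val('g') = 7
Position k = 3, exponent = n-1-k = 0
B^0 mod M = 13^0 mod 257 = 1
Delta = (7 - 10) * 1 mod 257 = 254
New hash = (41 + 254) mod 257 = 38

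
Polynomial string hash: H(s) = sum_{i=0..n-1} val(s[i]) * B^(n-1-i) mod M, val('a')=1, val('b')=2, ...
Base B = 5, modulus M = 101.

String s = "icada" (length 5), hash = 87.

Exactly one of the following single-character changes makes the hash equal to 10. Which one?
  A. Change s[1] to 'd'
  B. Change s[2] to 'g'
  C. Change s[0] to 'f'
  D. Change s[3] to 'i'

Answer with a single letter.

Option A: s[1]='c'->'d', delta=(4-3)*5^3 mod 101 = 24, hash=87+24 mod 101 = 10 <-- target
Option B: s[2]='a'->'g', delta=(7-1)*5^2 mod 101 = 49, hash=87+49 mod 101 = 35
Option C: s[0]='i'->'f', delta=(6-9)*5^4 mod 101 = 44, hash=87+44 mod 101 = 30
Option D: s[3]='d'->'i', delta=(9-4)*5^1 mod 101 = 25, hash=87+25 mod 101 = 11

Answer: A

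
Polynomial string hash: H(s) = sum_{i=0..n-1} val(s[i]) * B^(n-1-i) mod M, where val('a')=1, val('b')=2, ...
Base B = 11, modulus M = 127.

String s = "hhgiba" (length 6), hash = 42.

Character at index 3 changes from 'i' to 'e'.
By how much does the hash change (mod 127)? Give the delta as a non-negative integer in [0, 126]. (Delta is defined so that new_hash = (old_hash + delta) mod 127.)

Delta formula: (val(new) - val(old)) * B^(n-1-k) mod M
  val('e') - val('i') = 5 - 9 = -4
  B^(n-1-k) = 11^2 mod 127 = 121
  Delta = -4 * 121 mod 127 = 24

Answer: 24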